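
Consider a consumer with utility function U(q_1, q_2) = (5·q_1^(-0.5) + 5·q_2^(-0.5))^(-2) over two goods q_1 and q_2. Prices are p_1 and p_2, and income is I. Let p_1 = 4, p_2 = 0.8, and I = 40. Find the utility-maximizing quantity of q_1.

q_1* = 6.3099

Numerically q_2/q_1 = 2.924018, so q_1* = 40/(4 + 0.8·2.924018) = 6.3099.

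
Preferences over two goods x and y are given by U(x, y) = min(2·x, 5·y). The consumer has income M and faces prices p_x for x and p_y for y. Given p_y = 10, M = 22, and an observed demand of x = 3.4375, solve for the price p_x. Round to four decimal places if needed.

p_x = 2.4

Leontief preferences: the optimum is at the kink where x/5 = y/2, i.e. y = (2/5)·x.
Budget: p_x·x + p_y·(2/5)·x = M, so (5·p_x + 2·p_y)·x = 5·M.
Demand: x*(p_x,p_y,M) = 5·M/(5·p_x + 2·p_y), y* = 2·M/(5·p_x + 2·p_y).
Set x* = 3.4375 in the demand function and solve for p_x: p_x = 2.4.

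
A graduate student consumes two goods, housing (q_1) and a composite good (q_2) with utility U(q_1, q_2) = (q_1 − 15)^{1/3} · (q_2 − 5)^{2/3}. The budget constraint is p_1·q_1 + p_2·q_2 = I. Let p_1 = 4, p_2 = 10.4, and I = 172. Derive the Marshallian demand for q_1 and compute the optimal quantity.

After buying the subsistence bundle (15, 5), a share 1/3 of the remaining income goes to q_1: q_1* = 15 + 1/3·(I − 15p_1 − 5p_2)/p_1.
Discretionary income = 172 − 15·4 − 5·10.4 = 60; q_1* = 15 + 1/3·60/4 = 20.

q_1* = 20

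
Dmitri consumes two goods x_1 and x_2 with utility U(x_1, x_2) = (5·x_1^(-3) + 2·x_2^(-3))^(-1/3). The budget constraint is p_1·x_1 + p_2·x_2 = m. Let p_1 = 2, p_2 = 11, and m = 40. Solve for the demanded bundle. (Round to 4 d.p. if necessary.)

x_1* = 5.1865, x_2* = 2.6934

MU_x_1 ∝ 5·x_1^(-4), MU_x_2 ∝ 2·x_2^(-4), so MRS = (5/2)·(x_2/x_1)^(4) = p_1/p_2.
Solve for the ratio: x_2/x_1 = [(2/5)·p_1/p_2]^(0.25).
With the ratio pinned down, the budget gives x_1* = m/(p_1 + p_2·(x_2/x_1)) and x_2* = (x_2/x_1)·x_1*.
Numerically x_2/x_1 = 0.519307, so x_1* = 40/(2 + 11·0.519307) = 5.1865 and x_2* = 0.519307·5.1865 = 2.6934.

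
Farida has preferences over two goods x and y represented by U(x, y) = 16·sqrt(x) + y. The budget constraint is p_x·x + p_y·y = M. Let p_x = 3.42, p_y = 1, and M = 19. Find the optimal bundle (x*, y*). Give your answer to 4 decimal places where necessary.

MU_x = 8/√x, MU_y = 1. Tangency: 8/√x = p_x/p_y.
Solve: √x = 8·p_y/p_x, so x*(p_x,p_y) = (8·p_y/p_x)², and y* = (M − p_x·x*)/p_y.
Plugging in: x* = (8·1/3.42)² = 5.4718, y* = 0.2865.

x* = 5.4718, y* = 0.2865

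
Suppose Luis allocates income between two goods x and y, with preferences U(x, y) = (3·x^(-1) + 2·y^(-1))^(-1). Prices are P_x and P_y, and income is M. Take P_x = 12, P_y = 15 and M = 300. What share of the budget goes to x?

Numerically y/x = 0.730297, so x* = 300/(12 + 15·0.730297) = 13.0694 and y* = 0.730297·13.0694 = 9.5445.
Expenditure on x: 12·13.0694 = 156.8323; share = 0.5228.

share on x = 0.5228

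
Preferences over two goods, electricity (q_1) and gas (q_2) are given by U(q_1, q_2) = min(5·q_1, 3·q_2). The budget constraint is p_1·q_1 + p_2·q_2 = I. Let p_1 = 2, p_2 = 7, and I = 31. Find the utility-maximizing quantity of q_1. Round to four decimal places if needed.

q_1* = 2.2683

Leontief preferences: the optimum is at the kink where q_1/3 = q_2/5, i.e. q_2 = (5/3)·q_1.
Budget: p_1·q_1 + p_2·(5/3)·q_1 = I, so (3·p_1 + 5·p_2)·q_1 = 3·I.
Demand: q_1*(p_1,p_2,I) = 3·I/(3·p_1 + 5·p_2), q_2* = 5·I/(3·p_1 + 5·p_2).
Here 3·2 + 5·7 = 41, giving q_1* = 2.2683.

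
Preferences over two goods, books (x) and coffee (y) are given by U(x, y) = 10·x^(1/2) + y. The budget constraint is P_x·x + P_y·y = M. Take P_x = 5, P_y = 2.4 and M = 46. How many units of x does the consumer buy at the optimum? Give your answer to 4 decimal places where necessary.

x* = 5.76

Utility is quasi-linear in y; the FOC for x is 5/√x = P_x/P_y.
Thus x* = (5·P_y/P_x)² — independent of M — with the rest of income spent on y.
Plugging in: x* = (5·2.4/5)² = 5.76.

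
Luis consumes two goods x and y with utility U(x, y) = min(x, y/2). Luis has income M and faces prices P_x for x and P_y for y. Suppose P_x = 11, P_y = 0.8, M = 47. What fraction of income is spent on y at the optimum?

Demand: x*(P_x,P_y,M) = M/(P_x + 2·P_y), y* = 2·M/(P_x + 2·P_y).
Here 11 + 2·0.8 = 12.6, giving x* = 3.7302 and y* = 7.4603.
Expenditure on y: 0.8·7.4603 = 5.9683; share = 0.127.

share on y = 0.127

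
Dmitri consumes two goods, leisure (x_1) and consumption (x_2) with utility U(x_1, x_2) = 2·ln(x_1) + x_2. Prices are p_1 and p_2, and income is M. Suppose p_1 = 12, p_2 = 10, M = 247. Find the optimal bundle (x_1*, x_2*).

MU_x_1 = 2/x_1, MU_x_2 = 1. Tangency: 2/x_1 = p_1/p_2.
So x_1*(p_1,p_2) = 2·p_2/p_1, independent of income; and x_2* = (M − 2·p_2)/p_2.
At the given prices: x_1* = 2·10/12 = 1.6667, and x_2* = 22.7.

x_1* = 1.6667, x_2* = 22.7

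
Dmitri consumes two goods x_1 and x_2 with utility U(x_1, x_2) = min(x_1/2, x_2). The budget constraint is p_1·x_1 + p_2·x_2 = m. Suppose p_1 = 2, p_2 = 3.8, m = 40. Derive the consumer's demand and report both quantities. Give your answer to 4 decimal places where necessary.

With perfect complements, no substitution: consume in ratio x_1:x_2 = 2:1.
Budget: p_1·x_1 + p_2·(1/2)·x_1 = m, so (2·p_1 + p_2)·x_1 = 2·m.
Demand: x_1*(p_1,p_2,m) = 2·m/(2·p_1 + p_2), x_2* = m/(2·p_1 + p_2).
Here 2·2 + 3.8 = 7.8, giving x_1* = 10.2564 and x_2* = 5.1282.

x_1* = 10.2564, x_2* = 5.1282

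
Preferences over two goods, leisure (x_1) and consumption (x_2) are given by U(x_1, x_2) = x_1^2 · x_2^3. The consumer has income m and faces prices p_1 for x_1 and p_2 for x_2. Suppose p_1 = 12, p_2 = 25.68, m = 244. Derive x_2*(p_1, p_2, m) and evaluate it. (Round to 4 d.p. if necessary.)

Tangency: MRS = (2/3)·x_2/x_1 = p_1/p_2.
Rearranging, p_2·x_2 = (3/2)·p_1·x_1. Substituting into the budget gives p_1·x_1·(1 + (3/2)) = m.
Demand: x_1*(p_1,p_2,m) = 0.4·m/p_1 and x_2* = 0.6·m/p_2.
At p_1=12, p_2=25.68, m=244: x_2* = 0.6·244/25.68 = 5.7009.

x_2* = 5.7009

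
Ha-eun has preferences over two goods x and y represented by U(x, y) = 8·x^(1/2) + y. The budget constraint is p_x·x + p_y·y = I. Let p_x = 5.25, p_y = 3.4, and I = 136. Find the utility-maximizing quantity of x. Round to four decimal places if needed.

x* = 6.7106

Solve: √x = 4·p_y/p_x, so x*(p_x,p_y) = (4·p_y/p_x)², and y* = (I − p_x·x*)/p_y.
Plugging in: x* = (4·3.4/5.25)² = 6.7106.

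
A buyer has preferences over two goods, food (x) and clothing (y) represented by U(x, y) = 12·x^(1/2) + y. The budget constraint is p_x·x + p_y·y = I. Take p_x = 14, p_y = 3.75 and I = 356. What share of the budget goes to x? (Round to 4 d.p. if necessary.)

Utility is quasi-linear in y; the FOC for x is 6/√x = p_x/p_y.
Solve: √x = 6·p_y/p_x, so x*(p_x,p_y) = (6·p_y/p_x)², and y* = (I − p_x·x*)/p_y.
Plugging in: x* = (6·3.75/14)² = 2.5829, y* = 85.2905.
Expenditure on x: 14·2.5829 = 36.1607; share = 0.1016.

share on x = 0.1016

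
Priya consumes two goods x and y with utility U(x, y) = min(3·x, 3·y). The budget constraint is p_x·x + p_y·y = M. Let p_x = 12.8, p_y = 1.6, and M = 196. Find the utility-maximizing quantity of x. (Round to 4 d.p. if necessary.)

x* = 13.6111

Leontief preferences: the optimum is at the kink where x/3 = y/3, i.e. y = x.
Budget: p_x·x + p_y·x = M, so (3·p_x + 3·p_y)·x = 3·M.
Demand: x*(p_x,p_y,M) = 3·M/(3·p_x + 3·p_y), y* = 3·M/(3·p_x + 3·p_y).
Here 3·12.8 + 3·1.6 = 43.2, giving x* = 13.6111.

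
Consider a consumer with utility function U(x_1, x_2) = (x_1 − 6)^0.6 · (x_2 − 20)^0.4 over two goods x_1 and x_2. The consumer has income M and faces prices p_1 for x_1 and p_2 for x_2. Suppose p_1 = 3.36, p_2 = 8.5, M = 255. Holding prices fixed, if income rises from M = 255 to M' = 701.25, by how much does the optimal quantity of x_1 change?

Δx_1* = 79.6875

After buying the subsistence bundle (6, 20), a share 0.6 of the remaining income goes to x_1: x_1* = 6 + 0.6·(M − 6p_1 − 20p_2)/p_1.
Discretionary income = 255 − 6·3.36 − 20·8.5 = 64.84; x_1* = 6 + 0.6·64.84/3.36 = 17.5786.
At M' = 701.25: x_1* = 97.2661. Change: 97.2661 − 17.5786 = 79.6875.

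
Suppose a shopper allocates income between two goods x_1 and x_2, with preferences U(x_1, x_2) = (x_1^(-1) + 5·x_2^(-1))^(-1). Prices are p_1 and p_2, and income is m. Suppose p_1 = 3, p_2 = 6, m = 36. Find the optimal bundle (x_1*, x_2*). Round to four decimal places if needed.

x_1* = 2.883, x_2* = 4.5585

From the CES first-order condition, (1/5)·(x_2/x_1)^(2) = p_1/p_2.
Hence x_2/x_1 = (5·p_1/p_2)^(1/(2)), i.e. raised to the 0.5 power.
With the ratio pinned down, the budget gives x_1* = m/(p_1 + p_2·(x_2/x_1)) and x_2* = (x_2/x_1)·x_1*.
Numerically x_2/x_1 = 1.581139, so x_1* = 36/(3 + 6·1.581139) = 2.883 and x_2* = 1.581139·2.883 = 4.5585.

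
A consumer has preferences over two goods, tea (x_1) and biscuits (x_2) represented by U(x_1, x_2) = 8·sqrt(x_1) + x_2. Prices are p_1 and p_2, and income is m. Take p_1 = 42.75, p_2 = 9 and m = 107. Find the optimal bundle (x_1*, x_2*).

Utility is quasi-linear in x_2; the FOC for x_1 is 4/√x_1 = p_1/p_2.
Solve: √x_1 = 4·p_2/p_1, so x_1*(p_1,p_2) = (4·p_2/p_1)², and x_2* = (m − p_1·x_1*)/p_2.
Plugging in: x_1* = (4·9/42.75)² = 0.7091, x_2* = 8.5205.

x_1* = 0.7091, x_2* = 8.5205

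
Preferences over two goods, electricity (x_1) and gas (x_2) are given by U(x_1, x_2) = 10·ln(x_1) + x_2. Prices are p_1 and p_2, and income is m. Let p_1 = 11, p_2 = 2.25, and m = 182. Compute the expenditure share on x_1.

share on x_1 = 0.1236

MU_x_1 = 10/x_1, MU_x_2 = 1. Tangency: 10/x_1 = p_1/p_2.
So x_1*(p_1,p_2) = 10·p_2/p_1, independent of income; and x_2* = (m − 10·p_2)/p_2.
At the given prices: x_1* = 10·2.25/11 = 2.0455, and x_2* = 70.8889.
Expenditure on x_1: 11·2.0455 = 22.5; share = 0.1236.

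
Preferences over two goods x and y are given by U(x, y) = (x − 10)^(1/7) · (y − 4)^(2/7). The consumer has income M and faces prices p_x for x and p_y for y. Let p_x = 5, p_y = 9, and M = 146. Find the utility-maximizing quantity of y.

After buying the subsistence bundle (10, 4), a share 1/3 of the remaining income goes to x: x* = 10 + 1/3·(M − 10p_x − 4p_y)/p_x.
Discretionary income = 146 − 10·5 − 4·9 = 60; y* = 4 + 2/3·60/9 = 8.4444.

y* = 8.4444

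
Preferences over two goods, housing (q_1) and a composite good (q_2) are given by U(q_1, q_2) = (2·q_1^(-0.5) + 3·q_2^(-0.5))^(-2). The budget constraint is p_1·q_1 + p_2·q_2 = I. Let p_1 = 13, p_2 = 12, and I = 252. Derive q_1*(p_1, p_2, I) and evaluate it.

q_1* = 8.5174

Substitute q_2 = (q_2/q_1)·q_1 into the budget: q_1* = I/(p_1 + p_2·(q_2/q_1)).
Numerically q_2/q_1 = 1.382194, so q_1* = 252/(13 + 12·1.382194) = 8.5174.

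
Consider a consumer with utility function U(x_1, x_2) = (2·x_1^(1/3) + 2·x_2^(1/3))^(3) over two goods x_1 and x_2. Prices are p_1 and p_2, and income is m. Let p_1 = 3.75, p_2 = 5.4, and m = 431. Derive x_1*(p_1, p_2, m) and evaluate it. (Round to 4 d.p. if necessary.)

x_1* = 62.6909

Substitute x_2 = (x_2/x_1)·x_1 into the budget: x_1* = m/(p_1 + p_2·(x_2/x_1)).
Numerically x_2/x_1 = 0.578704, so x_1* = 431/(3.75 + 5.4·0.578704) = 62.6909.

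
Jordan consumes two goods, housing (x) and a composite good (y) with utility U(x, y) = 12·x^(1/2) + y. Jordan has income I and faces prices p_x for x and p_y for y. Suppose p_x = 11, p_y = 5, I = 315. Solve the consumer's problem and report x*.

MU_x = 6/√x, MU_y = 1. Tangency: 6/√x = p_x/p_y.
Solve: √x = 6·p_y/p_x, so x*(p_x,p_y) = (6·p_y/p_x)², and y* = (I − p_x·x*)/p_y.
Plugging in: x* = (6·5/11)² = 7.438.

x* = 7.438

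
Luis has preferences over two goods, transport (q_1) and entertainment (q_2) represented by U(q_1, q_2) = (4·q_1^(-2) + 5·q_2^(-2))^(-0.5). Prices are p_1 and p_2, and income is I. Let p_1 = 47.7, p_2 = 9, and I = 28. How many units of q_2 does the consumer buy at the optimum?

Numerically q_2/q_1 = 1.878143, so q_1* = 28/(47.7 + 9·1.878143) = 0.4334 and q_2* = 1.878143·0.4334 = 0.814.

q_2* = 0.814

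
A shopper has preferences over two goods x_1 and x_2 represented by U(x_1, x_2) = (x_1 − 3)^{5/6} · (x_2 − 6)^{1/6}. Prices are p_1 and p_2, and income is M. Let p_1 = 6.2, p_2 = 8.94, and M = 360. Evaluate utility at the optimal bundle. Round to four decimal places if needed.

MRS = 5·(x_2−6)/(x_1−3). Tangency with p_1/p_2 gives x_2−6 = (1/5)·(p_1/p_2)·(x_1−3).
After buying the subsistence bundle (3, 6), a share 5/6 of the remaining income goes to x_1: x_1* = 3 + 5/6·(M − 3p_1 − 6p_2)/p_1.
Discretionary income = 360 − 3·6.2 − 6·8.94 = 287.76; x_1* = 3 + 5/6·287.76/6.2 = 41.6774; x_2* = 6 + 1/6·287.76/8.94 = 11.3647.
Utility at the optimum: U(41.6774, 11.3647) = 27.8273.

V = 27.8273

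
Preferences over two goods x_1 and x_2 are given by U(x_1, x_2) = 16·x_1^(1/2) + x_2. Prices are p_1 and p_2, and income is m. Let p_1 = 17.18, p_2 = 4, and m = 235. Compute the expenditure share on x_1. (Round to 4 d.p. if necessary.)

Plugging in: x_1* = (8·4/17.18)² = 3.4694, x_2* = 43.849.
Expenditure on x_1: 17.18·3.4694 = 59.6042; share = 0.2536.

share on x_1 = 0.2536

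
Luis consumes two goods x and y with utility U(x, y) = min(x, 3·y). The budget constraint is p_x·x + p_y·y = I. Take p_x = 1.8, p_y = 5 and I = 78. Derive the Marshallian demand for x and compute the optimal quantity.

With perfect complements, no substitution: consume in ratio x:y = 3:1.
Budget: p_x·x + p_y·(1/3)·x = I, so (3·p_x + p_y)·x = 3·I.
Demand: x*(p_x,p_y,I) = 3·I/(3·p_x + p_y), y* = I/(3·p_x + p_y).
Here 3·1.8 + 5 = 10.4, giving x* = 22.5.

x* = 22.5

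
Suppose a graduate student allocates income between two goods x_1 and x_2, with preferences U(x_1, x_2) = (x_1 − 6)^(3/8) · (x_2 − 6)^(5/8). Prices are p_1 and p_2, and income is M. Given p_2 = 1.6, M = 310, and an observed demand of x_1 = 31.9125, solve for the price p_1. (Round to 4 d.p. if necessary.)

p_1 = 4

MRS = (3/5)·(x_2−6)/(x_1−6). Tangency with p_1/p_2 gives x_2−6 = (5/3)·(p_1/p_2)·(x_1−6).
Substituting into the budget: x_1* = 6 + 0.375·(M − 6·p_1 − 6·p_2)/p_1, and x_2* = 6 + 0.625·(…)/p_2.
Set x_1* = 31.9125 in the demand function and solve for p_1: p_1 = 4.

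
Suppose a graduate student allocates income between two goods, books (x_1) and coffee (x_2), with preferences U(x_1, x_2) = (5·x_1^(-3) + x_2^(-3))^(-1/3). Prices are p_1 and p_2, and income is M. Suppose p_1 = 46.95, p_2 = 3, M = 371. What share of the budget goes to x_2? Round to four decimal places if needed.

share on x_2 = 0.0783

MRS = MU_x_1/MU_x_2 = 5·(x_2/x_1)^(4). Set equal to p_1/p_2.
Hence x_2/x_1 = ((1/5)·p_1/p_2)^(1/(4)), i.e. raised to the 0.25 power.
With the ratio pinned down, the budget gives x_1* = M/(p_1 + p_2·(x_2/x_1)) and x_2* = (x_2/x_1)·x_1*.
Numerically x_2/x_1 = 1.330105, so x_1* = 371/(46.95 + 3·1.330105) = 7.283 and x_2* = 1.330105·7.283 = 9.6872.
Expenditure on x_2: 3·9.6872 = 29.0616; share = 0.0783.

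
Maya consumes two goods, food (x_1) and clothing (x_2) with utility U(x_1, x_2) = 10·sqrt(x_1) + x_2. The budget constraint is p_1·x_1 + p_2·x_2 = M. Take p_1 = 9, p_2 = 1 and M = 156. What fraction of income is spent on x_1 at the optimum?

share on x_1 = 0.0178

Utility is quasi-linear in x_2; the FOC for x_1 is 5/√x_1 = p_1/p_2.
Thus x_1* = (5·p_2/p_1)² — independent of M — with the rest of income spent on x_2.
Plugging in: x_1* = (5·1/9)² = 0.3086, x_2* = 153.2222.
Expenditure on x_1: 9·0.3086 = 2.7778; share = 0.0178.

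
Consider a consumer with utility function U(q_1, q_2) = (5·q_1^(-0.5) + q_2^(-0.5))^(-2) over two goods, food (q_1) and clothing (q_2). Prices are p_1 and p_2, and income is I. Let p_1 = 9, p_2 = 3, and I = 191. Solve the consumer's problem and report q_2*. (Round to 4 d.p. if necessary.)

From the CES first-order condition, 5·(q_2/q_1)^(1.5) = p_1/p_2.
Hence q_2/q_1 = ((1/5)·p_1/p_2)^(1/(1.5)), i.e. raised to the 2/3 power.
Substitute q_2 = (q_2/q_1)·q_1 into the budget: q_1* = I/(p_1 + p_2·(q_2/q_1)).
Numerically q_2/q_1 = 0.711379, so q_1* = 191/(9 + 3·0.711379) = 17.1545 and q_2* = 0.711379·17.1545 = 12.2033.

q_2* = 12.2033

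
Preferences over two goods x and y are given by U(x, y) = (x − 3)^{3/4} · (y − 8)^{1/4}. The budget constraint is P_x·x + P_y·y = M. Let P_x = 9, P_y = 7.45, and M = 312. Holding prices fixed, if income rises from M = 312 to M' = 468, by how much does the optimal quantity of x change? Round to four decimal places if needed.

Δx* = 13

MRS = 3·(y−8)/(x−3). Tangency with P_x/P_y gives y−8 = (1/3)·(P_x/P_y)·(x−3).
Substituting into the budget: x* = 3 + 0.75·(M − 3·P_x − 8·P_y)/P_x, and y* = 8 + 0.25·(…)/P_y.
Discretionary income = 312 − 3·9 − 8·7.45 = 225.4; x* = 3 + 0.75·225.4/9 = 21.7833.
At M' = 468: x* = 34.7833. Change: 34.7833 − 21.7833 = 13.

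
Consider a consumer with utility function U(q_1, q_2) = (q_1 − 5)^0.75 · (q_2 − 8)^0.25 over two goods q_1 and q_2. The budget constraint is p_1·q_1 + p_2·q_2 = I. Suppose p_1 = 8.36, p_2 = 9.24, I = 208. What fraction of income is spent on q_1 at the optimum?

Let q_1' = q_1−5, q_2' = q_2−8. MRS = 3·q_2'/q_1' = p_1/p_2.
After buying the subsistence bundle (5, 8), a share 0.75 of the remaining income goes to q_1: q_1* = 5 + 0.75·(I − 5p_1 − 8p_2)/p_1.
Discretionary income = 208 − 5·8.36 − 8·9.24 = 92.28; q_1* = 5 + 0.75·92.28/8.36 = 13.2787; q_2* = 8 + 0.25·92.28/9.24 = 10.4968.
Expenditure on q_1: 8.36·13.2787 = 111.01; share = 0.5337.

share on q_1 = 0.5337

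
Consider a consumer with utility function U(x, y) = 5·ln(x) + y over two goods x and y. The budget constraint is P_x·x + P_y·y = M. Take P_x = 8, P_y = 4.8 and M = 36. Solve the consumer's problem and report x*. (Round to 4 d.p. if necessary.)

x* = 3

Set MRS = P_x/P_y: (5/x)/1 = P_x/P_y.
So x*(P_x,P_y) = 5·P_y/P_x, independent of income; and y* = (M − 5·P_y)/P_y.
At the given prices: x* = 5·4.8/8 = 3.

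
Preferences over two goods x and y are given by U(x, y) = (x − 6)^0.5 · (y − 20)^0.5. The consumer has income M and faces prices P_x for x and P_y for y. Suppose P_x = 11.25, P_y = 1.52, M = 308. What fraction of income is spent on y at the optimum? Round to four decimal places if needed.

Let x' = x−6, y' = y−20. MRS = y'/x' = P_x/P_y.
Substituting into the budget: x* = 6 + 0.5·(M − 6·P_x − 20·P_y)/P_x, and y* = 20 + 0.5·(…)/P_y.
Discretionary income = 308 − 6·11.25 − 20·1.52 = 210.1; x* = 6 + 0.5·210.1/11.25 = 15.3378; y* = 20 + 0.5·210.1/1.52 = 89.1118.
Expenditure on y: 1.52·89.1118 = 135.45; share = 0.4398.

share on y = 0.4398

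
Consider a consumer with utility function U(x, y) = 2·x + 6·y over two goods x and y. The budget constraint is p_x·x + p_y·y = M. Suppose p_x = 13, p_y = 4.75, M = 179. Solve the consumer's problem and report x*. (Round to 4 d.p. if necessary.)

Linear utility — the consumer picks whichever good has higher MU/price: 2/13 = 0.1538 vs 6/4.75 = 1.2632.
y gives more utility per dollar, so spend all income on y: y* = M/p_y, x* = 0.
Numerically: x* = 0, y* = 37.6842.

x* = 0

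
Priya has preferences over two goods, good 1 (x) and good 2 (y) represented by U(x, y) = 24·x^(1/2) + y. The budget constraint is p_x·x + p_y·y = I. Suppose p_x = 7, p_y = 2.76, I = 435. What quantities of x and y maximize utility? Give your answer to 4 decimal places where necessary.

MU_x = 12/√x, MU_y = 1. Tangency: 12/√x = p_x/p_y.
Thus x* = (12·p_y/p_x)² — independent of I — with the rest of income spent on y.
Plugging in: x* = (12·2.76/7)² = 22.3864, y* = 100.8316.

x* = 22.3864, y* = 100.8316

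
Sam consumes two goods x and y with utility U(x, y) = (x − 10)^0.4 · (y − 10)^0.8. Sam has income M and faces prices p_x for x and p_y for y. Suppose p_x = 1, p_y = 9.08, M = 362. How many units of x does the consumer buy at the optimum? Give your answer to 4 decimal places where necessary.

x* = 97.0667

Let x' = x−10, y' = y−10. MRS = (1/2)·y'/x' = p_x/p_y.
Substituting into the budget: x* = 10 + 1/3·(M − 10·p_x − 10·p_y)/p_x, and y* = 10 + 2/3·(…)/p_y.
Discretionary income = 362 − 10·1 − 10·9.08 = 261.2; x* = 10 + 1/3·261.2/1 = 97.0667.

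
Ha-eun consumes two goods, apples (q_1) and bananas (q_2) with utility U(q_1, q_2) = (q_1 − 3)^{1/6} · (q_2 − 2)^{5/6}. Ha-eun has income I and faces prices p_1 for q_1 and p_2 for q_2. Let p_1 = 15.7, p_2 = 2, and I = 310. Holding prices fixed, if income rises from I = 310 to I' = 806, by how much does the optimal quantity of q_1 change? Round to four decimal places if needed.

Let q_1' = q_1−3, q_2' = q_2−2. MRS = (1/5)·q_2'/q_1' = p_1/p_2.
Substituting into the budget: q_1* = 3 + 1/6·(I − 3·p_1 − 2·p_2)/p_1, and q_2* = 2 + 5/6·(…)/p_2.
Discretionary income = 310 − 3·15.7 − 2·2 = 258.9; q_1* = 3 + 1/6·258.9/15.7 = 5.7484.
At I' = 806: q_1* = 11.0138. Change: 11.0138 − 5.7484 = 5.2654.

Δq_1* = 5.2654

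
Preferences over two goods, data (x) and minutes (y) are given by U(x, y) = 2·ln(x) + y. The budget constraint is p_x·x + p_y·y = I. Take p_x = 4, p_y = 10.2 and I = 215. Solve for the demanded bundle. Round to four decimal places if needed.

x* = 5.1, y* = 19.0784

Set MRS = p_x/p_y: (2/x)/1 = p_x/p_y.
So x*(p_x,p_y) = 2·p_y/p_x, independent of income; and y* = (I − 2·p_y)/p_y.
At the given prices: x* = 2·10.2/4 = 5.1, and y* = 19.0784.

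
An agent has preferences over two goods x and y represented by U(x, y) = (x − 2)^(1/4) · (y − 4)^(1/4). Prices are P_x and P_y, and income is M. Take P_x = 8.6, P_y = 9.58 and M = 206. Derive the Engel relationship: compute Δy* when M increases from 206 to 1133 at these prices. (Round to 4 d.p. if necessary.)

After buying the subsistence bundle (2, 4), a share 0.5 of the remaining income goes to x: x* = 2 + 0.5·(M − 2P_x − 4P_y)/P_x.
Discretionary income = 206 − 2·8.6 − 4·9.58 = 150.48; y* = 4 + 0.5·150.48/9.58 = 11.8539.
At M' = 1133: y* = 60.2359. Change: 60.2359 − 11.8539 = 48.382.

Δy* = 48.382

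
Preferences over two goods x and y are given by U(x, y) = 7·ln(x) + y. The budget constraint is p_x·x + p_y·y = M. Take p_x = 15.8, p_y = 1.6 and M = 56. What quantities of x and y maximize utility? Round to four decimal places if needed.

x* = 0.7089, y* = 28

MU_x = 7/x, MU_y = 1. Tangency: 7/x = p_x/p_y.
So x*(p_x,p_y) = 7·p_y/p_x, independent of income; and y* = (M − 7·p_y)/p_y.
At the given prices: x* = 7·1.6/15.8 = 0.7089, and y* = 28.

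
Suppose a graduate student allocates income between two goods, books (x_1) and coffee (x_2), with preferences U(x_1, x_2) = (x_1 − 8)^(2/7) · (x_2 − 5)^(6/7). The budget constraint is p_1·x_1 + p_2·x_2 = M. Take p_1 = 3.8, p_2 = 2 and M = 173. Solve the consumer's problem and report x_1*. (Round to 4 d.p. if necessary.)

x_1* = 16.7237

Discretionary income = 173 − 8·3.8 − 5·2 = 132.6; x_1* = 8 + 0.25·132.6/3.8 = 16.7237.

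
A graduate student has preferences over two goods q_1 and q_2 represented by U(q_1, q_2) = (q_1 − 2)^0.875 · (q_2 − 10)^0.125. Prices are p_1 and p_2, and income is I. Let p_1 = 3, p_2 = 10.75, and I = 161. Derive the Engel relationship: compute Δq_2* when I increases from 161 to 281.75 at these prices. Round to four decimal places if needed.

Δq_2* = 1.4041

MRS = 7·(q_2−10)/(q_1−2). Tangency with p_1/p_2 gives q_2−10 = (1/7)·(p_1/p_2)·(q_1−2).
Substituting into the budget: q_1* = 2 + 0.875·(I − 2·p_1 − 10·p_2)/p_1, and q_2* = 10 + 0.125·(…)/p_2.
Discretionary income = 161 − 2·3 − 10·10.75 = 47.5; q_2* = 10 + 0.125·47.5/10.75 = 10.5523.
At I' = 281.75: q_2* = 11.9564. Change: 11.9564 − 10.5523 = 1.4041.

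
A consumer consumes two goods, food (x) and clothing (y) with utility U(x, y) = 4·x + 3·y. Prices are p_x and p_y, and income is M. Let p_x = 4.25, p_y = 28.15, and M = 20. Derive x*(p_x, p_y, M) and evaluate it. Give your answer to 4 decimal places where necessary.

x* = 4.7059

x gives more utility per dollar, so spend all income on x: x* = M/p_x, y* = 0.
Numerically: x* = 4.7059, y* = 0.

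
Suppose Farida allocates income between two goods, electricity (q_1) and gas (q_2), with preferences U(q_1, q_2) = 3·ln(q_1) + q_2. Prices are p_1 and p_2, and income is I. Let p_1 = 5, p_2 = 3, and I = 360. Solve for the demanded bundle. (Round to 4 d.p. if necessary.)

MU_q_1 = 3/q_1, MU_q_2 = 1. Tangency: 3/q_1 = p_1/p_2.
So q_1*(p_1,p_2) = 3·p_2/p_1, independent of income; and q_2* = (I − 3·p_2)/p_2.
At the given prices: q_1* = 3·3/5 = 1.8, and q_2* = 117.

q_1* = 1.8, q_2* = 117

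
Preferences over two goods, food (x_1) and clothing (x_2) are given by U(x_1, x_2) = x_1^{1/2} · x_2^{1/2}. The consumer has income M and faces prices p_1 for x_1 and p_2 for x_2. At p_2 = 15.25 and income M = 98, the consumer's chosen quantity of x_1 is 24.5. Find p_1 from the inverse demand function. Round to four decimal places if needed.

p_1 = 2

MU_x_1/MU_x_2 = (0.5·x_2)/(0.5·x_1); tangency sets this equal to p_1/p_2.
Rearranging, p_2·x_2 = p_1·x_1. Substituting into the budget gives p_1·x_1·(1 + 1) = M.
Demand: x_1*(p_1,p_2,M) = 0.5·M/p_1 and x_2* = 0.5·M/p_2.
Set x_1* = 24.5 in the demand function and solve for p_1: p_1 = 2.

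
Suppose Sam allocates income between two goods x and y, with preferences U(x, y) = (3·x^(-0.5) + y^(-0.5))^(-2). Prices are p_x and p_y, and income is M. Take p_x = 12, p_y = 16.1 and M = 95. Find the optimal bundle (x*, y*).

x* = 5.1735, y* = 2.0446

MU_x ∝ 3·x^(-1.5), MU_y ∝ y^(-1.5), so MRS = 3·(y/x)^(1.5) = p_x/p_y.
Solve for the ratio: y/x = [(1/3)·p_x/p_y]^(2/3).
Substitute y = (y/x)·x into the budget: x* = M/(p_x + p_y·(y/x)).
Numerically y/x = 0.395205, so x* = 95/(12 + 16.1·0.395205) = 5.1735 and y* = 0.395205·5.1735 = 2.0446.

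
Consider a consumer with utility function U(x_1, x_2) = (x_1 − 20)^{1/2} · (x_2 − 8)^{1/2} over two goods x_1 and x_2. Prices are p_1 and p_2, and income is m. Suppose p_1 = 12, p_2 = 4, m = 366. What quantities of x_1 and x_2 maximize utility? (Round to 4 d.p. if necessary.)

Let x_1' = x_1−20, x_2' = x_2−8. MRS = x_2'/x_1' = p_1/p_2.
Substituting into the budget: x_1* = 20 + 0.5·(m − 20·p_1 − 8·p_2)/p_1, and x_2* = 8 + 0.5·(…)/p_2.
Discretionary income = 366 − 20·12 − 8·4 = 94; x_1* = 20 + 0.5·94/12 = 23.9167; x_2* = 8 + 0.5·94/4 = 19.75.

x_1* = 23.9167, x_2* = 19.75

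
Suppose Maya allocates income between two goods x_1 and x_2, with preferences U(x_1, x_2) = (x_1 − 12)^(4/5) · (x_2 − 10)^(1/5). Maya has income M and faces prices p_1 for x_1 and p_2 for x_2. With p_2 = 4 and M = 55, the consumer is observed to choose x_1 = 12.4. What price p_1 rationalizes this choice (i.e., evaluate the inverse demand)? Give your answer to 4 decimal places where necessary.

p_1 = 1.2

Let x_1' = x_1−12, x_2' = x_2−10. MRS = 4·x_2'/x_1' = p_1/p_2.
After buying the subsistence bundle (12, 10), a share 0.8 of the remaining income goes to x_1: x_1* = 12 + 0.8·(M − 12p_1 − 10p_2)/p_1.
Set x_1* = 12.4 in the demand function and solve for p_1: p_1 = 1.2.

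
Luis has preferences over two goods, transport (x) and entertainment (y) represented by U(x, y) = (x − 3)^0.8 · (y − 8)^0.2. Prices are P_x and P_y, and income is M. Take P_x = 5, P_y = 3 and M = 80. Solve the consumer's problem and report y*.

y* = 10.7333

Substituting into the budget: x* = 3 + 0.8·(M − 3·P_x − 8·P_y)/P_x, and y* = 8 + 0.2·(…)/P_y.
Discretionary income = 80 − 3·5 − 8·3 = 41; y* = 8 + 0.2·41/3 = 10.7333.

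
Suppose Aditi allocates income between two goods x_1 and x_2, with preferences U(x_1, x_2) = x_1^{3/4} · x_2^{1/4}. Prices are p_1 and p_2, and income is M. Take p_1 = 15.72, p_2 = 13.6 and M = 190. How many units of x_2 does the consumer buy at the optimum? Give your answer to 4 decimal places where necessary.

x_2* = 3.4926

Tangency: MRS = 3·x_2/x_1 = p_1/p_2.
Rearranging, p_2·x_2 = (1/3)·p_1·x_1. Substituting into the budget gives p_1·x_1·(1 + (1/3)) = M.
Demand: x_1*(p_1,p_2,M) = 0.75·M/p_1 and x_2* = 0.25·M/p_2.
At p_1=15.72, p_2=13.6, M=190: x_2* = 0.25·190/13.6 = 3.4926.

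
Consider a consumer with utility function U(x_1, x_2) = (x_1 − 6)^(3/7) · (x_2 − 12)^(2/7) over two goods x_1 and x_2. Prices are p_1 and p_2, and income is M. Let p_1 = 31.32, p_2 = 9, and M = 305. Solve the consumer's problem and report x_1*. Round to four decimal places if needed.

x_1* = 6.1739

Let x_1' = x_1−6, x_2' = x_2−12. MRS = (3/2)·x_2'/x_1' = p_1/p_2.
After buying the subsistence bundle (6, 12), a share 0.6 of the remaining income goes to x_1: x_1* = 6 + 0.6·(M − 6p_1 − 12p_2)/p_1.
Discretionary income = 305 − 6·31.32 − 12·9 = 9.08; x_1* = 6 + 0.6·9.08/31.32 = 6.1739.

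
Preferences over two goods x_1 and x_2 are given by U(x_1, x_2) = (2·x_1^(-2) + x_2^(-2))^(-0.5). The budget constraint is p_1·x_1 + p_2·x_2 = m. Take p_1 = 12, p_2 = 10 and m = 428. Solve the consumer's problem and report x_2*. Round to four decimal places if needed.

MRS = MU_x_1/MU_x_2 = 2·(x_2/x_1)^(3). Set equal to p_1/p_2.
Hence x_2/x_1 = ((1/2)·p_1/p_2)^(1/(3)), i.e. raised to the 1/3 power.
With the ratio pinned down, the budget gives x_1* = m/(p_1 + p_2·(x_2/x_1)) and x_2* = (x_2/x_1)·x_1*.
Numerically x_2/x_1 = 0.843433, so x_1* = 428/(12 + 10·0.843433) = 20.9451 and x_2* = 0.843433·20.9451 = 17.6658.

x_2* = 17.6658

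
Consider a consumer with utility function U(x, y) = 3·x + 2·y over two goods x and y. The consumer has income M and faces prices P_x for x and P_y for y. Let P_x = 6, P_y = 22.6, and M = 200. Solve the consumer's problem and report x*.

Linear utility — the consumer picks whichever good has higher MU/price: 3/6 = 0.5 vs 2/22.6 = 0.0885.
x gives more utility per dollar, so spend all income on x: x* = M/P_x, y* = 0.
Numerically: x* = 33.3333, y* = 0.

x* = 33.3333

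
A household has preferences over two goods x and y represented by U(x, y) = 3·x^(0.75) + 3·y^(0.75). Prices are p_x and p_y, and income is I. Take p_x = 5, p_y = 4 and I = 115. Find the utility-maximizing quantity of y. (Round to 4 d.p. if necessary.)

With the ratio pinned down, the budget gives x* = I/(p_x + p_y·(y/x)) and y* = (y/x)·x*.
Numerically y/x = 2.441406, so x* = 115/(5 + 4·2.441406) = 7.7884 and y* = 2.441406·7.7884 = 19.0146.

y* = 19.0146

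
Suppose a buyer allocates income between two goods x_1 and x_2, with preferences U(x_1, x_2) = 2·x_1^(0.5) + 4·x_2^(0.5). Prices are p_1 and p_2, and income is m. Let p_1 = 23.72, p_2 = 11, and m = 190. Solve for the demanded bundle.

x_1* = 0.8322, x_2* = 15.4782

MRS = MU_x_1/MU_x_2 = (1/2)·(x_2/x_1)^(0.5). Set equal to p_1/p_2.
Hence x_2/x_1 = (2·p_1/p_2)^(1/(0.5)), i.e. raised to the 2 power.
With the ratio pinned down, the budget gives x_1* = m/(p_1 + p_2·(x_2/x_1)) and x_2* = (x_2/x_1)·x_1*.
Numerically x_2/x_1 = 18.599617, so x_1* = 190/(23.72 + 11·18.599617) = 0.8322 and x_2* = 18.599617·0.8322 = 15.4782.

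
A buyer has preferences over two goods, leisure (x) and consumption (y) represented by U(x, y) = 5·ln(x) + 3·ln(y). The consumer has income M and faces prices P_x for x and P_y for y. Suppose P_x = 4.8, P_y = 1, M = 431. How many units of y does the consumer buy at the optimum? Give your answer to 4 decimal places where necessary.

Demand: x*(P_x,P_y,M) = 0.625·M/P_x and y* = 0.375·M/P_y.
At P_x=4.8, P_y=1, M=431: y* = 0.375·431/1 = 161.625.

y* = 161.625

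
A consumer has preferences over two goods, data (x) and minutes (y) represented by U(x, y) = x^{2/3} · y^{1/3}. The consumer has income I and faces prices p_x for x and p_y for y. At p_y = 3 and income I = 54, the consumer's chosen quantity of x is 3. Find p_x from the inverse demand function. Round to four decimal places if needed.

p_x = 12

The MRS is 2·y/x. Set MRS = p_x/p_y.
So 2/3·p_y·y = 1/3·p_x·x; combined with the budget, a share 2/3 of income goes to x.
Demand: x*(p_x,p_y,I) = 2/3·I/p_x and y* = 1/3·I/p_y.
Set x* = 3 in the demand function and solve for p_x: p_x = 12.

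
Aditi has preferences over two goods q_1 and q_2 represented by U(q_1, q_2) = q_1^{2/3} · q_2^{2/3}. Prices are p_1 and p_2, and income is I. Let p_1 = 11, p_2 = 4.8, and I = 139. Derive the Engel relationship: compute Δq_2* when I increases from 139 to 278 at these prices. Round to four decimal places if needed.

Δq_2* = 14.4792

Demand: q_1*(p_1,p_2,I) = 0.5·I/p_1 and q_2* = 0.5·I/p_2.
At p_1=11, p_2=4.8, I=139: q_2* = 0.5·139/4.8 = 14.4792.
At I' = 278: q_2* = 28.9583. Change: 28.9583 − 14.4792 = 14.4792.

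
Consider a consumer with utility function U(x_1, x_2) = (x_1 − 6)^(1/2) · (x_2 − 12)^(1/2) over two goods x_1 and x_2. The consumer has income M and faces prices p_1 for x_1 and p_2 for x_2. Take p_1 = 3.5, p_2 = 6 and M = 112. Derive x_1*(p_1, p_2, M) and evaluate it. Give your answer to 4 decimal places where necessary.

x_1* = 8.7143

This is Cobb-Douglas in (x_1−6, x_2−12): tangency gives 0.5·p_2·(x_2−12) = 0.5·p_1·(x_1−6).
After buying the subsistence bundle (6, 12), a share 0.5 of the remaining income goes to x_1: x_1* = 6 + 0.5·(M − 6p_1 − 12p_2)/p_1.
Discretionary income = 112 − 6·3.5 − 12·6 = 19; x_1* = 6 + 0.5·19/3.5 = 8.7143.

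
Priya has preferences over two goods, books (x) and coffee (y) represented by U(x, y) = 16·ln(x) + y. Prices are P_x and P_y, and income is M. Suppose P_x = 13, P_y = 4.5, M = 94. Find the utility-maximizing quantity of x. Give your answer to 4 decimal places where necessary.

x* = 5.5385

Set MRS = P_x/P_y: (16/x)/1 = P_x/P_y.
So x*(P_x,P_y) = 16·P_y/P_x, independent of income; and y* = (M − 16·P_y)/P_y.
At the given prices: x* = 16·4.5/13 = 5.5385.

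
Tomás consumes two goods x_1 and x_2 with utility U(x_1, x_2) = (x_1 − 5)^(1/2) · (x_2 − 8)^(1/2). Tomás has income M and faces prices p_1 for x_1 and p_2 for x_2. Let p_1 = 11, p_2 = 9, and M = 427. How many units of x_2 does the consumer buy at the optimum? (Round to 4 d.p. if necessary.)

MRS = (x_2−8)/(x_1−5). Tangency with p_1/p_2 gives x_2−8 = (p_1/p_2)·(x_1−5).
Substituting into the budget: x_1* = 5 + 0.5·(M − 5·p_1 − 8·p_2)/p_1, and x_2* = 8 + 0.5·(…)/p_2.
Discretionary income = 427 − 5·11 − 8·9 = 300; x_2* = 8 + 0.5·300/9 = 24.6667.

x_2* = 24.6667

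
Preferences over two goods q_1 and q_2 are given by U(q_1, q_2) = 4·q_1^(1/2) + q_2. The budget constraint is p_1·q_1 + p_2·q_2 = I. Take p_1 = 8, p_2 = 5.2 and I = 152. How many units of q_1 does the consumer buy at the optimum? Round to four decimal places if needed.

Set MRS = p_1/p_2: 2·q_1^(−1/2) = p_1/p_2.
Thus q_1* = (2·p_2/p_1)² — independent of I — with the rest of income spent on q_2.
Plugging in: q_1* = (2·5.2/8)² = 1.69.

q_1* = 1.69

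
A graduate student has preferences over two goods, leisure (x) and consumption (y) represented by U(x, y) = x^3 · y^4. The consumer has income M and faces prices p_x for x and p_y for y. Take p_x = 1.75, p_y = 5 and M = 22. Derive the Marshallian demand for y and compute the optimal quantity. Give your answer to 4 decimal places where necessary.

y* = 2.5143

The MRS is (3/4)·y/x. Set MRS = p_x/p_y.
Rearranging, p_y·y = (4/3)·p_x·x. Substituting into the budget gives p_x·x·(1 + (4/3)) = M.
Demand: x*(p_x,p_y,M) = 3/7·M/p_x and y* = 4/7·M/p_y.
At p_x=1.75, p_y=5, M=22: y* = 4/7·22/5 = 2.5143.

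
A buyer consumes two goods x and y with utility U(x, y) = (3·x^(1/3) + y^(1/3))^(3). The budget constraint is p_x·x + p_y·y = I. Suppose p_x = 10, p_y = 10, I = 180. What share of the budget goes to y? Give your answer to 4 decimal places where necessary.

share on y = 0.1614

Numerically y/x = 0.19245, so x* = 180/(10 + 10·0.19245) = 15.095 and y* = 0.19245·15.095 = 2.905.
Expenditure on y: 10·2.905 = 29.0503; share = 0.1614.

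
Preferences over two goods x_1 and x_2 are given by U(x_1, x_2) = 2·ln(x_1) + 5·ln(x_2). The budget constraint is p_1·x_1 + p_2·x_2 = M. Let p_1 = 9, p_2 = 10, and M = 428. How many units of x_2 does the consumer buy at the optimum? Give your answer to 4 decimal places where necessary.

MU_x_1/MU_x_2 = (2·x_2)/(5·x_1); tangency sets this equal to p_1/p_2.
Rearranging, p_2·x_2 = (5/2)·p_1·x_1. Substituting into the budget gives p_1·x_1·(1 + (5/2)) = M.
Demand: x_1*(p_1,p_2,M) = 2/7·M/p_1 and x_2* = 5/7·M/p_2.
At p_1=9, p_2=10, M=428: x_2* = 5/7·428/10 = 30.5714.

x_2* = 30.5714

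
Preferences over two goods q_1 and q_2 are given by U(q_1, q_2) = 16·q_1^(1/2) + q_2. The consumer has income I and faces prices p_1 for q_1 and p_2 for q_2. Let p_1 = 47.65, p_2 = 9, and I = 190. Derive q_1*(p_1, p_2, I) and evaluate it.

Set MRS = p_1/p_2: 8·q_1^(−1/2) = p_1/p_2.
Solve: √q_1 = 8·p_2/p_1, so q_1*(p_1,p_2) = (8·p_2/p_1)², and q_2* = (I − p_1·q_1*)/p_2.
Plugging in: q_1* = (8·9/47.65)² = 2.2832.

q_1* = 2.2832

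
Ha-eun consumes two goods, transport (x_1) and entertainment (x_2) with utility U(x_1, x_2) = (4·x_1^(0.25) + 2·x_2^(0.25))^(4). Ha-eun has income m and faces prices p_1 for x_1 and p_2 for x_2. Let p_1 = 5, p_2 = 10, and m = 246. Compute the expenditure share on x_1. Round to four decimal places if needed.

MRS = MU_x_1/MU_x_2 = 2·(x_2/x_1)^(0.75). Set equal to p_1/p_2.
Solve for the ratio: x_2/x_1 = [(1/2)·p_1/p_2]^(4/3).
Substitute x_2 = (x_2/x_1)·x_1 into the budget: x_1* = m/(p_1 + p_2·(x_2/x_1)).
Numerically x_2/x_1 = 0.15749, so x_1* = 246/(5 + 10·0.15749) = 37.415 and x_2* = 0.15749·37.415 = 5.8925.
Expenditure on x_1: 5·37.415 = 187.0751; share = 0.7605.

share on x_1 = 0.7605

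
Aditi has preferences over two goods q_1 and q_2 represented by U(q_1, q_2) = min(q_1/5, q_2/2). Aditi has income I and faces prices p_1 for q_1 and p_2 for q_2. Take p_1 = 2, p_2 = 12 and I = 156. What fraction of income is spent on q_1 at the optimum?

Here 5·2 + 2·12 = 34, giving q_1* = 22.9412 and q_2* = 9.1765.
Expenditure on q_1: 2·22.9412 = 45.8824; share = 0.2941.

share on q_1 = 0.2941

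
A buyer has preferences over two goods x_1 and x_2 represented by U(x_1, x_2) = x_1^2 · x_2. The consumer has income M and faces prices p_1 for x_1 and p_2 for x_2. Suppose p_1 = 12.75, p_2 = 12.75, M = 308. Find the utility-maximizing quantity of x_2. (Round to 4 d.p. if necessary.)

x_2* = 8.0523

At p_1=12.75, p_2=12.75, M=308: x_2* = 1/3·308/12.75 = 8.0523.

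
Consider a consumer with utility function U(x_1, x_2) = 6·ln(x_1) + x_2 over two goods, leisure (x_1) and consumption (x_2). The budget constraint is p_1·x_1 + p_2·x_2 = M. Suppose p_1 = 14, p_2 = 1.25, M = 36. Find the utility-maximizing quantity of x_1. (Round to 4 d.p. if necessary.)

So x_1*(p_1,p_2) = 6·p_2/p_1, independent of income; and x_2* = (M − 6·p_2)/p_2.
At the given prices: x_1* = 6·1.25/14 = 0.5357.

x_1* = 0.5357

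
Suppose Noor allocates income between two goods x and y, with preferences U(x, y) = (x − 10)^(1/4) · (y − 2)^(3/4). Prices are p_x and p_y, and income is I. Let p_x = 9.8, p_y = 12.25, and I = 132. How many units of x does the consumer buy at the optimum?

This is Cobb-Douglas in (x−10, y−2): tangency gives 0.25·p_y·(y−2) = 0.75·p_x·(x−10).
Substituting into the budget: x* = 10 + 0.25·(I − 10·p_x − 2·p_y)/p_x, and y* = 2 + 0.75·(…)/p_y.
Discretionary income = 132 − 10·9.8 − 2·12.25 = 9.5; x* = 10 + 0.25·9.5/9.8 = 10.2423.

x* = 10.2423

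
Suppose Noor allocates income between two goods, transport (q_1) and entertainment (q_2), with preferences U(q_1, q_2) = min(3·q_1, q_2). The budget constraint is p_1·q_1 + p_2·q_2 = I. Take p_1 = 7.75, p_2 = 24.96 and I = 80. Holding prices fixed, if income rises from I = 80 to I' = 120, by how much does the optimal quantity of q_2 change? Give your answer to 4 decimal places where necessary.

Leontief preferences: the optimum is at the kink where q_1/1 = q_2/3, i.e. q_2 = 3·q_1.
Budget: p_1·q_1 + p_2·3·q_1 = I, so (p_1 + 3·p_2)·q_1 = I.
Demand: q_1*(p_1,p_2,I) = I/(p_1 + 3·p_2), q_2* = 3·I/(p_1 + 3·p_2).
Here 7.75 + 3·24.96 = 82.63, giving q_2* = 2.9045.
At I' = 120: q_2* = 4.3568. Change: 4.3568 − 2.9045 = 1.4523.

Δq_2* = 1.4523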